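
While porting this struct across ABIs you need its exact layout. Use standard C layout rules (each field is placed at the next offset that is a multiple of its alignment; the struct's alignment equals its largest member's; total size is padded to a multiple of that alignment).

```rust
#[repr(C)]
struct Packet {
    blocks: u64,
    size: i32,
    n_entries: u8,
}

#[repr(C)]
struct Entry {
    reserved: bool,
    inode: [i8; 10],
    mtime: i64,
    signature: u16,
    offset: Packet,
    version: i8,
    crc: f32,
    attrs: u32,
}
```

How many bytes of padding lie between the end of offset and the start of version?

0

Packet: blocks at 0 (size 8, align 8) → ends 8; size at 8 (size 4, align 4) → ends 12; n_entries at 12 (size 1, align 1) → ends 13; tail pad 3 to reach multiple of 8; total 16 bytes, alignment 8
reserved at 0 (size 1, align 1) → ends 1
inode at 1 (size 10, align 1) → ends 11
pad 5 to align 8 for mtime
mtime at 16 (size 8, align 8) → ends 24
signature at 24 (size 2, align 2) → ends 26
pad 6 to align 8 for offset
offset at 32 (size 16, align 8) → ends 48
version at 48 (size 1, align 1) → ends 49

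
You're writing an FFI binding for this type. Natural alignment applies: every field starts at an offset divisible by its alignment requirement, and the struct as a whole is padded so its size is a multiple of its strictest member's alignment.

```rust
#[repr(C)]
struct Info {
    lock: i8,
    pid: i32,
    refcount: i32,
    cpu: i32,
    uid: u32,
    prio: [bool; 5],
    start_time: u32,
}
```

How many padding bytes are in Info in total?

0..1  lock  (1B, 1-aligned)
1..4  -- padding (3B)
4..8  pid  (4B, 4-aligned)
8..12  refcount  (4B, 4-aligned)
12..16  cpu  (4B, 4-aligned)
16..20  uid  (4B, 4-aligned)
20..25  prio  (5B, 1-aligned)
25..28  -- padding (3B)
28..32  start_time  (4B, 4-aligned)
sizeof = 32, alignof = 4
data bytes 26, size 32 → padding 6

6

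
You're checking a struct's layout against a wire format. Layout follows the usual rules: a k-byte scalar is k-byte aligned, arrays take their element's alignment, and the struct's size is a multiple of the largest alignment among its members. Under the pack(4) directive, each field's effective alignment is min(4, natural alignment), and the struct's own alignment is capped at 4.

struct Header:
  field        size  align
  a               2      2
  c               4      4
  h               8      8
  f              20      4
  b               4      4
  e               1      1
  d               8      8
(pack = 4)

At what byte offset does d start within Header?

a at 0 (size 2, align 2) → ends 2
pad 2 to align 4 for c
c at 4 (size 4, align 4) → ends 8
h at 8 (size 8, align 4) → ends 16
f at 16 (size 20, align 4) → ends 36
b at 36 (size 4, align 4) → ends 40
e at 40 (size 1, align 1) → ends 41
pad 3 to align 4 for d
d at 44 (size 8, align 4) → ends 52

44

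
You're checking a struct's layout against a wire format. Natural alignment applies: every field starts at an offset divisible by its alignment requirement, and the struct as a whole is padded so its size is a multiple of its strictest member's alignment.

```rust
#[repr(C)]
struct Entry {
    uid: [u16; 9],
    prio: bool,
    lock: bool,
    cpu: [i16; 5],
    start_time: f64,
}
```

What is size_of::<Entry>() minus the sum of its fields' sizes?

2

@0: uid [18B, align 2] → 18
@18: prio [1B, align 1] → 19
@19: lock [1B, align 1] → 20
@20: cpu [10B, align 2] → 30
+2 pad (align 8)
@32: start_time [8B, align 8] → 40
size 40, align 8
data bytes 38, size 40 → padding 2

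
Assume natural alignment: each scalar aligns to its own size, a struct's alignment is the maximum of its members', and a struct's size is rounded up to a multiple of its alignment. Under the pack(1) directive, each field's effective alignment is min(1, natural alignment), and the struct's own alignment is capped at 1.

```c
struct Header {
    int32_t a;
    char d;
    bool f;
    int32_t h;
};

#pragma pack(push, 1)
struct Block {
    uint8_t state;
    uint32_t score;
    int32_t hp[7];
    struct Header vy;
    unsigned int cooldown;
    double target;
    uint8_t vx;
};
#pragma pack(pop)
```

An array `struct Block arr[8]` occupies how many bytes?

464

Header: a at 0 (size 4, align 4) → ends 4; d at 4 (size 1, align 1) → ends 5; f at 5 (size 1, align 1) → ends 6; pad 2 to align 4 for h; h at 8 (size 4, align 4) → ends 12; total 12 bytes, alignment 4
state at 0 (size 1, align 1) → ends 1
score at 1 (size 4, align 1) → ends 5
hp at 5 (size 28, align 1) → ends 33
vy at 33 (size 12, align 1) → ends 45
cooldown at 45 (size 4, align 1) → ends 49
target at 49 (size 8, align 1) → ends 57
vx at 57 (size 1, align 1) → ends 58
total 58 bytes, alignment 1
array of 8: 8 × 58 = 464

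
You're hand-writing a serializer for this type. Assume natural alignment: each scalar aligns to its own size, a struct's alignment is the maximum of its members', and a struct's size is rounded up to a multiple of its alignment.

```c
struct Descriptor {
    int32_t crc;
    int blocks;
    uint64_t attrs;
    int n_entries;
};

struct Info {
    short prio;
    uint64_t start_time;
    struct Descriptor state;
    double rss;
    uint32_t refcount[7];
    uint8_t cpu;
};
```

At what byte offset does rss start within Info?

Descriptor: crc at 0 (size 4, align 4) → ends 4; blocks at 4 (size 4, align 4) → ends 8; attrs at 8 (size 8, align 8) → ends 16; n_entries at 16 (size 4, align 4) → ends 20; tail pad 4 to reach multiple of 8; total 24 bytes, alignment 8
prio at 0 (size 2, align 2) → ends 2
pad 6 to align 8 for start_time
start_time at 8 (size 8, align 8) → ends 16
state at 16 (size 24, align 8) → ends 40
rss at 40 (size 8, align 8) → ends 48

40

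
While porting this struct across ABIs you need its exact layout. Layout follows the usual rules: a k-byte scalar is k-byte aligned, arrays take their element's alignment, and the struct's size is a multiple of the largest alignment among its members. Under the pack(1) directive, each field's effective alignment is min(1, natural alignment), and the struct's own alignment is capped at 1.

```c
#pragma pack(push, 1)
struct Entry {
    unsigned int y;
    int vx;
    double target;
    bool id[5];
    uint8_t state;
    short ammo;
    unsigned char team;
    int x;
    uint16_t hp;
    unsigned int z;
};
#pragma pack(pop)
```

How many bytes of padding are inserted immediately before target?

0

0..4  y  (4B, 1-aligned)
4..8  vx  (4B, 1-aligned)
8..16  target  (8B, 1-aligned)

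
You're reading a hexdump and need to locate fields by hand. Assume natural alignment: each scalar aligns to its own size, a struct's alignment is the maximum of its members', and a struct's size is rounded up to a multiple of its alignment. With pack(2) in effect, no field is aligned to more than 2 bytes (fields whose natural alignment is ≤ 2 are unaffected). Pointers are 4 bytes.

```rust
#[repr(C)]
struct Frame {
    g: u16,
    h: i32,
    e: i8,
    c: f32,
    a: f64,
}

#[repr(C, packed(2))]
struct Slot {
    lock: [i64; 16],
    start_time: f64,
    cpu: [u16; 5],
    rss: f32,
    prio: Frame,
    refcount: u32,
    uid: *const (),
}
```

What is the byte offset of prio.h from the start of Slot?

154

Frame: 0..2  g  (2B, 2-aligned); 2..4  -- padding (2B); 4..8  h  (4B, 4-aligned); 8..9  e  (1B, 1-aligned); 9..12  -- padding (3B); 12..16  c  (4B, 4-aligned); 16..24  a  (8B, 8-aligned); sizeof = 24, alignof = 8
0..128  lock  (128B, 2-aligned)
128..136  start_time  (8B, 2-aligned)
136..146  cpu  (10B, 2-aligned)
146..150  rss  (4B, 2-aligned)
150..174  prio  (24B, 2-aligned)
within Frame: h at 4
150 + 4 = 154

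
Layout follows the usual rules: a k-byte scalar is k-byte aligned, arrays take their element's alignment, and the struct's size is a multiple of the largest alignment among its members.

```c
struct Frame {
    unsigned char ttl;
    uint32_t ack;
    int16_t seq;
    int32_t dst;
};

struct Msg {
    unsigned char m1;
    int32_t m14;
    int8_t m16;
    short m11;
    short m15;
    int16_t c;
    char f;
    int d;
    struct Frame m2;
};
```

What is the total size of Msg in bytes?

Frame: 0..1  ttl  (1B, 1-aligned); 1..4  -- padding (3B); 4..8  ack  (4B, 4-aligned); 8..10  seq  (2B, 2-aligned); 10..12  -- padding (2B); 12..16  dst  (4B, 4-aligned); sizeof = 16, alignof = 4
0..1  m1  (1B, 1-aligned)
1..4  -- padding (3B)
4..8  m14  (4B, 4-aligned)
8..9  m16  (1B, 1-aligned)
9..10  -- padding (1B)
10..12  m11  (2B, 2-aligned)
12..14  m15  (2B, 2-aligned)
14..16  c  (2B, 2-aligned)
16..17  f  (1B, 1-aligned)
17..20  -- padding (3B)
20..24  d  (4B, 4-aligned)
24..40  m2  (16B, 4-aligned)
sizeof = 40, alignof = 4

40 bytes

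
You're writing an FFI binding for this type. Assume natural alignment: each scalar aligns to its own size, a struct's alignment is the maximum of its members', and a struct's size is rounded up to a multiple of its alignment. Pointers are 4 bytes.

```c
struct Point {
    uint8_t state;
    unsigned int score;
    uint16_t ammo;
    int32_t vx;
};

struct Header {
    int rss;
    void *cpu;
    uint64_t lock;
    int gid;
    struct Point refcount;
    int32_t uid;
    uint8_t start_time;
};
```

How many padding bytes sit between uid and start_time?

Point: @0: state [1B, align 1] → 1; +3 pad (align 4); @4: score [4B, align 4] → 8; @8: ammo [2B, align 2] → 10; +2 pad (align 4); @12: vx [4B, align 4] → 16; size 16, align 4
@0: rss [4B, align 4] → 4
@4: cpu [4B, align 4] → 8
@8: lock [8B, align 8] → 16
@16: gid [4B, align 4] → 20
@20: refcount [16B, align 4] → 36
@36: uid [4B, align 4] → 40
@40: start_time [1B, align 1] → 41

0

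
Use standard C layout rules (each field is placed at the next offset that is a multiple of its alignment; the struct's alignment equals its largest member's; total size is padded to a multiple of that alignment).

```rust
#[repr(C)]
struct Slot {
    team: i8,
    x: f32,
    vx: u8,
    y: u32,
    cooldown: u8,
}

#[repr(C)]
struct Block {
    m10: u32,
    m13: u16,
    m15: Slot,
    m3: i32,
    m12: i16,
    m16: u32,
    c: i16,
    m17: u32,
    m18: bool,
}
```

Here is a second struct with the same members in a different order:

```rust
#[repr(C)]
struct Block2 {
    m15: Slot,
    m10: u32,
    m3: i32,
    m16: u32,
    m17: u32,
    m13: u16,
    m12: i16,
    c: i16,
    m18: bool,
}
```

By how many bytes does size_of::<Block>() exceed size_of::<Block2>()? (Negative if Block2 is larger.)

8

Slot: @0: team [1B, align 1] → 1; +3 pad (align 4); @4: x [4B, align 4] → 8; @8: vx [1B, align 1] → 9; +3 pad (align 4); @12: y [4B, align 4] → 16; @16: cooldown [1B, align 1] → 17; +3 tail pad (align 4); size 20, align 4
@0: m10 [4B, align 4] → 4
@4: m13 [2B, align 2] → 6
+2 pad (align 4)
@8: m15 [20B, align 4] → 28
@28: m3 [4B, align 4] → 32
@32: m12 [2B, align 2] → 34
+2 pad (align 4)
@36: m16 [4B, align 4] → 40
@40: c [2B, align 2] → 42
+2 pad (align 4)
@44: m17 [4B, align 4] → 48
@48: m18 [1B, align 1] → 49
+3 tail pad (align 4)
size 52, align 4
— Block2 —
@0: m15 [20B, align 4] → 20
@20: m10 [4B, align 4] → 24
@24: m3 [4B, align 4] → 28
@28: m16 [4B, align 4] → 32
@32: m17 [4B, align 4] → 36
@36: m13 [2B, align 2] → 38
@38: m12 [2B, align 2] → 40
@40: c [2B, align 2] → 42
@42: m18 [1B, align 1] → 43
+1 tail pad (align 4)
size 44, align 4
52 − 44 = 8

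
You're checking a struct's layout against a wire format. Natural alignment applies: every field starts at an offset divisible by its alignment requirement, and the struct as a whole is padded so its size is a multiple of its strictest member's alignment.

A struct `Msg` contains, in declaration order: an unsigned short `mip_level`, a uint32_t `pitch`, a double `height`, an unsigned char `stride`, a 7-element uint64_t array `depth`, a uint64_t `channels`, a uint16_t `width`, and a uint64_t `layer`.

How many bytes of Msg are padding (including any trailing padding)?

0..2  mip_level  (2B, 2-aligned)
2..4  -- padding (2B)
4..8  pitch  (4B, 4-aligned)
8..16  height  (8B, 8-aligned)
16..17  stride  (1B, 1-aligned)
17..24  -- padding (7B)
24..80  depth  (56B, 8-aligned)
80..88  channels  (8B, 8-aligned)
88..90  width  (2B, 2-aligned)
90..96  -- padding (6B)
96..104  layer  (8B, 8-aligned)
sizeof = 104, alignof = 8
data bytes 89, size 104 → padding 15

15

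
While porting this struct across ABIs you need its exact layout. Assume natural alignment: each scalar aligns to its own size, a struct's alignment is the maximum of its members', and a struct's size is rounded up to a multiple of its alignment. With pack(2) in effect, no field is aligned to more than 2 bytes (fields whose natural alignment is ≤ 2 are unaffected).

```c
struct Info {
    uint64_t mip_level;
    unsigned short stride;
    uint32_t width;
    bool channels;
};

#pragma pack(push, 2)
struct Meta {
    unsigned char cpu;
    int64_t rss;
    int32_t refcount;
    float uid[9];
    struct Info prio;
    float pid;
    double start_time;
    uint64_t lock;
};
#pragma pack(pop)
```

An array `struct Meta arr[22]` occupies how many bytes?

2068

Info: @0: mip_level [8B, align 8] → 8; @8: stride [2B, align 2] → 10; +2 pad (align 4); @12: width [4B, align 4] → 16; @16: channels [1B, align 1] → 17; +7 tail pad (align 8); size 24, align 8
@0: cpu [1B, align 1] → 1
+1 pad (align 2)
@2: rss [8B, align 2] → 10
@10: refcount [4B, align 2] → 14
@14: uid [36B, align 2] → 50
@50: prio [24B, align 2] → 74
@74: pid [4B, align 2] → 78
@78: start_time [8B, align 2] → 86
@86: lock [8B, align 2] → 94
size 94, align 2
array of 22: 22 × 94 = 2068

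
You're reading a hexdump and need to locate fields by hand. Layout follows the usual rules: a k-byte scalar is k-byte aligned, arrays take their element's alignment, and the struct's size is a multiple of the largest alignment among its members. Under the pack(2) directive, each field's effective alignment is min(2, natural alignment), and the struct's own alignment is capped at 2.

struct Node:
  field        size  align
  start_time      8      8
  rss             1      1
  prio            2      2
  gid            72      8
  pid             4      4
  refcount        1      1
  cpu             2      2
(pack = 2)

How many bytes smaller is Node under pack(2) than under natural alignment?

4

natural layout:
  @0: start_time [8B, align 8] → 8
  @8: rss [1B, align 1] → 9
  +1 pad (align 2)
  @10: prio [2B, align 2] → 12
  +4 pad (align 8)
  @16: gid [72B, align 8] → 88
  @88: pid [4B, align 4] → 92
  @92: refcount [1B, align 1] → 93
  +1 pad (align 2)
  @94: cpu [2B, align 2] → 96
  size 96, align 8
packed(2) layout:
  @0: start_time [8B, align 2] → 8
  @8: rss [1B, align 1] → 9
  +1 pad (align 2)
  @10: prio [2B, align 2] → 12
  @12: gid [72B, align 2] → 84
  @84: pid [4B, align 2] → 88
  @88: refcount [1B, align 1] → 89
  +1 pad (align 2)
  @90: cpu [2B, align 2] → 92
  size 92, align 2
96 − 92 = 4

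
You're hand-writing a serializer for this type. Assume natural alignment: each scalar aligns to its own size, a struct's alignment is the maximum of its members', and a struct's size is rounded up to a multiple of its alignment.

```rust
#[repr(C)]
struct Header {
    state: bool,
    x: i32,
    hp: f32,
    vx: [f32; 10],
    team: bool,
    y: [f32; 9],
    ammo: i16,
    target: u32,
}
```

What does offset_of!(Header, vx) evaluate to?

12

state at 0 (size 1, align 1) → ends 1
pad 3 to align 4 for x
x at 4 (size 4, align 4) → ends 8
hp at 8 (size 4, align 4) → ends 12
vx at 12 (size 40, align 4) → ends 52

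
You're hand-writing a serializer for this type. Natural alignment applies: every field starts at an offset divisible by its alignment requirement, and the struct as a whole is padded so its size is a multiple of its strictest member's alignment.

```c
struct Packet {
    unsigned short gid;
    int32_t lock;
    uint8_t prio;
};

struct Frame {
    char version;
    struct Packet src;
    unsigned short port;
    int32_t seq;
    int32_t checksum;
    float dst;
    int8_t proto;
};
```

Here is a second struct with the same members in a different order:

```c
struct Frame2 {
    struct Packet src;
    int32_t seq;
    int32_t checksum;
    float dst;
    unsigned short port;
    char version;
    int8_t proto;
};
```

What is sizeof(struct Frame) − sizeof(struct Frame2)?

Packet: gid at 0 (size 2, align 2) → ends 2; pad 2 to align 4 for lock; lock at 4 (size 4, align 4) → ends 8; prio at 8 (size 1, align 1) → ends 9; tail pad 3 to reach multiple of 4; total 12 bytes, alignment 4
version at 0 (size 1, align 1) → ends 1
pad 3 to align 4 for src
src at 4 (size 12, align 4) → ends 16
port at 16 (size 2, align 2) → ends 18
pad 2 to align 4 for seq
seq at 20 (size 4, align 4) → ends 24
checksum at 24 (size 4, align 4) → ends 28
dst at 28 (size 4, align 4) → ends 32
proto at 32 (size 1, align 1) → ends 33
tail pad 3 to reach multiple of 4
total 36 bytes, alignment 4
— Frame2 —
src at 0 (size 12, align 4) → ends 12
seq at 12 (size 4, align 4) → ends 16
checksum at 16 (size 4, align 4) → ends 20
dst at 20 (size 4, align 4) → ends 24
port at 24 (size 2, align 2) → ends 26
version at 26 (size 1, align 1) → ends 27
proto at 27 (size 1, align 1) → ends 28
total 28 bytes, alignment 4
36 − 28 = 8

8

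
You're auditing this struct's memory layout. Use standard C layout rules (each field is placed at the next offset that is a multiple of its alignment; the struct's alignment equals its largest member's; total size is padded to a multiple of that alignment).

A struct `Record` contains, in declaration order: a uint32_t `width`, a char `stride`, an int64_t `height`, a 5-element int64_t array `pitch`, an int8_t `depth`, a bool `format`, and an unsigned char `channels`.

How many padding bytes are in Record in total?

8

@0: width [4B, align 4] → 4
@4: stride [1B, align 1] → 5
+3 pad (align 8)
@8: height [8B, align 8] → 16
@16: pitch [40B, align 8] → 56
@56: depth [1B, align 1] → 57
@57: format [1B, align 1] → 58
@58: channels [1B, align 1] → 59
+5 tail pad (align 8)
size 64, align 8
data bytes 56, size 64 → padding 8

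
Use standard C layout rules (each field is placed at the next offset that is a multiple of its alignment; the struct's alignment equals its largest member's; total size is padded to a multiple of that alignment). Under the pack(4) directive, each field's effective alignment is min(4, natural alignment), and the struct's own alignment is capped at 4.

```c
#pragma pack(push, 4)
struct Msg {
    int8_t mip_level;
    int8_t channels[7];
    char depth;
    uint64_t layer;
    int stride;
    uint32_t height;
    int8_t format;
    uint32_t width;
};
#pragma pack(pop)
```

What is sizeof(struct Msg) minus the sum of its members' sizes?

0..1  mip_level  (1B, 1-aligned)
1..8  channels  (7B, 1-aligned)
8..9  depth  (1B, 1-aligned)
9..12  -- padding (3B)
12..20  layer  (8B, 4-aligned)
20..24  stride  (4B, 4-aligned)
24..28  height  (4B, 4-aligned)
28..29  format  (1B, 1-aligned)
29..32  -- padding (3B)
32..36  width  (4B, 4-aligned)
sizeof = 36, alignof = 4
data bytes 30, size 36 → padding 6

6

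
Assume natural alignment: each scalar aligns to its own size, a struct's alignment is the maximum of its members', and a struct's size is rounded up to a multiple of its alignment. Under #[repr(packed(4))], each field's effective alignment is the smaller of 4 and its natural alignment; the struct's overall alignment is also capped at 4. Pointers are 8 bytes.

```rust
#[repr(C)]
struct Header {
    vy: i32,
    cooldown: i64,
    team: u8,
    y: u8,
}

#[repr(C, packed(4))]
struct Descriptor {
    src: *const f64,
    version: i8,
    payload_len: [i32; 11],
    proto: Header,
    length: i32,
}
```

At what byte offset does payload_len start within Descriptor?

12

Header: 0..4  vy  (4B, 4-aligned); 4..8  -- padding (4B); 8..16  cooldown  (8B, 8-aligned); 16..17  team  (1B, 1-aligned); 17..18  y  (1B, 1-aligned); 18..24  -- tail padding (6B); sizeof = 24, alignof = 8
0..8  src  (8B, 4-aligned)
8..9  version  (1B, 1-aligned)
9..12  -- padding (3B)
12..56  payload_len  (44B, 4-aligned)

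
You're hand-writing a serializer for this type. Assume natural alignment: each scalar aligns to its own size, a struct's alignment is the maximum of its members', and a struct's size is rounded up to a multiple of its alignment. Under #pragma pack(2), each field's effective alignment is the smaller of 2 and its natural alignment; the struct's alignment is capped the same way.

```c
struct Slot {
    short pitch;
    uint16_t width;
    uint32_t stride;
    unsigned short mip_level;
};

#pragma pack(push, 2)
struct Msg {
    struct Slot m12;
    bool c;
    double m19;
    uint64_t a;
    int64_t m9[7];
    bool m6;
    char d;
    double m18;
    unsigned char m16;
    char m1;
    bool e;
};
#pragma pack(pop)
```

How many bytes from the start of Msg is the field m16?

Slot: @0: pitch [2B, align 2] → 2; @2: width [2B, align 2] → 4; @4: stride [4B, align 4] → 8; @8: mip_level [2B, align 2] → 10; +2 tail pad (align 4); size 12, align 4
@0: m12 [12B, align 2] → 12
@12: c [1B, align 1] → 13
+1 pad (align 2)
@14: m19 [8B, align 2] → 22
@22: a [8B, align 2] → 30
@30: m9 [56B, align 2] → 86
@86: m6 [1B, align 1] → 87
@87: d [1B, align 1] → 88
@88: m18 [8B, align 2] → 96
@96: m16 [1B, align 1] → 97

96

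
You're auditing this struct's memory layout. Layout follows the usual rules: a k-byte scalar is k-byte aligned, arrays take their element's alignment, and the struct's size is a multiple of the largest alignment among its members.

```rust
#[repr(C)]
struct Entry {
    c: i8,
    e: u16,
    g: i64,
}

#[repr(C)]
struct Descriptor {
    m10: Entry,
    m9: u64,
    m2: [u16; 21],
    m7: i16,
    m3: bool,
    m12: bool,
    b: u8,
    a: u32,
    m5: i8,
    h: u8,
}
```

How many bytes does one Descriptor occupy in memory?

Entry: 0..1  c  (1B, 1-aligned); 1..2  -- padding (1B); 2..4  e  (2B, 2-aligned); 4..8  -- padding (4B); 8..16  g  (8B, 8-aligned); sizeof = 16, alignof = 8
0..16  m10  (16B, 8-aligned)
16..24  m9  (8B, 8-aligned)
24..66  m2  (42B, 2-aligned)
66..68  m7  (2B, 2-aligned)
68..69  m3  (1B, 1-aligned)
69..70  m12  (1B, 1-aligned)
70..71  b  (1B, 1-aligned)
71..72  -- padding (1B)
72..76  a  (4B, 4-aligned)
76..77  m5  (1B, 1-aligned)
77..78  h  (1B, 1-aligned)
78..80  -- tail padding (2B)
sizeof = 80, alignof = 8

80 bytes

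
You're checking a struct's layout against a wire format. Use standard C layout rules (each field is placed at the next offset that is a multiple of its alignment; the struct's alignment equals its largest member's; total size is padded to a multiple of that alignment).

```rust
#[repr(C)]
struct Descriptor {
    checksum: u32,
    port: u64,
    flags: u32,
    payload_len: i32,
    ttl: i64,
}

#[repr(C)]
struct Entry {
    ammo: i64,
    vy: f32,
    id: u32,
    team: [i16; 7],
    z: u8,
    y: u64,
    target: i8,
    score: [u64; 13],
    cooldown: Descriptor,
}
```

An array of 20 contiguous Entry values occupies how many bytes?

3680

Descriptor: @0: checksum [4B, align 4] → 4; +4 pad (align 8); @8: port [8B, align 8] → 16; @16: flags [4B, align 4] → 20; @20: payload_len [4B, align 4] → 24; @24: ttl [8B, align 8] → 32; size 32, align 8
@0: ammo [8B, align 8] → 8
@8: vy [4B, align 4] → 12
@12: id [4B, align 4] → 16
@16: team [14B, align 2] → 30
@30: z [1B, align 1] → 31
+1 pad (align 8)
@32: y [8B, align 8] → 40
@40: target [1B, align 1] → 41
+7 pad (align 8)
@48: score [104B, align 8] → 152
@152: cooldown [32B, align 8] → 184
size 184, align 8
array of 20: 20 × 184 = 3680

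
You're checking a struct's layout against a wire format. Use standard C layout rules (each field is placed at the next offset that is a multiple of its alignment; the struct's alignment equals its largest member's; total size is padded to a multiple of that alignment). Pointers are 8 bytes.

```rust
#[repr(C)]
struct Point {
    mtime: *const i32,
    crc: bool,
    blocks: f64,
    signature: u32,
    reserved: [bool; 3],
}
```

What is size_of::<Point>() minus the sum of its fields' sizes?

mtime at 0 (size 8, align 8) → ends 8
crc at 8 (size 1, align 1) → ends 9
pad 7 to align 8 for blocks
blocks at 16 (size 8, align 8) → ends 24
signature at 24 (size 4, align 4) → ends 28
reserved at 28 (size 3, align 1) → ends 31
tail pad 1 to reach multiple of 8
total 32 bytes, alignment 8
data bytes 24, size 32 → padding 8

8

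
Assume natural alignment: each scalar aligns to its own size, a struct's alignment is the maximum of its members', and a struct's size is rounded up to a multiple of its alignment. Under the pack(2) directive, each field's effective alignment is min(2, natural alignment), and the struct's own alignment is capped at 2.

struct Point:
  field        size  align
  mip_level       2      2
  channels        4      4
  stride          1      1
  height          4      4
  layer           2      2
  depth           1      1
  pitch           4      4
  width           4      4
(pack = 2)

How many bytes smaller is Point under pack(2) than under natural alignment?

natural layout:
  mip_level at 0 (size 2, align 2) → ends 2
  pad 2 to align 4 for channels
  channels at 4 (size 4, align 4) → ends 8
  stride at 8 (size 1, align 1) → ends 9
  pad 3 to align 4 for height
  height at 12 (size 4, align 4) → ends 16
  layer at 16 (size 2, align 2) → ends 18
  depth at 18 (size 1, align 1) → ends 19
  pad 1 to align 4 for pitch
  pitch at 20 (size 4, align 4) → ends 24
  width at 24 (size 4, align 4) → ends 28
  total 28 bytes, alignment 4
packed(2) layout:
  mip_level at 0 (size 2, align 2) → ends 2
  channels at 2 (size 4, align 2) → ends 6
  stride at 6 (size 1, align 1) → ends 7
  pad 1 to align 2 for height
  height at 8 (size 4, align 2) → ends 12
  layer at 12 (size 2, align 2) → ends 14
  depth at 14 (size 1, align 1) → ends 15
  pad 1 to align 2 for pitch
  pitch at 16 (size 4, align 2) → ends 20
  width at 20 (size 4, align 2) → ends 24
  total 24 bytes, alignment 2
28 − 24 = 4

4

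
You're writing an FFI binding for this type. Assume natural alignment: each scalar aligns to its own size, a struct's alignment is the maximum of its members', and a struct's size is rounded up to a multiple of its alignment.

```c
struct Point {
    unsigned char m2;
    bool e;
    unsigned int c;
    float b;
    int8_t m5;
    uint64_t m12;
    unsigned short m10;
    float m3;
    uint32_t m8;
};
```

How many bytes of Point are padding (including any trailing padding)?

@0: m2 [1B, align 1] → 1
@1: e [1B, align 1] → 2
+2 pad (align 4)
@4: c [4B, align 4] → 8
@8: b [4B, align 4] → 12
@12: m5 [1B, align 1] → 13
+3 pad (align 8)
@16: m12 [8B, align 8] → 24
@24: m10 [2B, align 2] → 26
+2 pad (align 4)
@28: m3 [4B, align 4] → 32
@32: m8 [4B, align 4] → 36
+4 tail pad (align 8)
size 40, align 8
data bytes 29, size 40 → padding 11

11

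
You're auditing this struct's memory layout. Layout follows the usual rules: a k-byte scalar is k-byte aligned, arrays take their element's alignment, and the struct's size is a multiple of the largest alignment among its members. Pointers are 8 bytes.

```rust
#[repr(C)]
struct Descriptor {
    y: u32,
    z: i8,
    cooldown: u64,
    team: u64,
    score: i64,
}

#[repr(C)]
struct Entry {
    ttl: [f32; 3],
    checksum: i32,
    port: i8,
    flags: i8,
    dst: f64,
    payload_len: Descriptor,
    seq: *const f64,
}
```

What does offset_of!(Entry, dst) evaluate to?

24

Descriptor: @0: y [4B, align 4] → 4; @4: z [1B, align 1] → 5; +3 pad (align 8); @8: cooldown [8B, align 8] → 16; @16: team [8B, align 8] → 24; @24: score [8B, align 8] → 32; size 32, align 8
@0: ttl [12B, align 4] → 12
@12: checksum [4B, align 4] → 16
@16: port [1B, align 1] → 17
@17: flags [1B, align 1] → 18
+6 pad (align 8)
@24: dst [8B, align 8] → 32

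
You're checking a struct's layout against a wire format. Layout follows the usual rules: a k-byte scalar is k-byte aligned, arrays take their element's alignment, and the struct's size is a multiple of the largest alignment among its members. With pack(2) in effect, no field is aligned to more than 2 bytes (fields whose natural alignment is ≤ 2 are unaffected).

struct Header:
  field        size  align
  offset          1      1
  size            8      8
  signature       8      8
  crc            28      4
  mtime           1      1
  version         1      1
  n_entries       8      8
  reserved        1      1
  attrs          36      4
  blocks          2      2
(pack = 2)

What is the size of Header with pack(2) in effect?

@0: offset [1B, align 1] → 1
+1 pad (align 2)
@2: size [8B, align 2] → 10
@10: signature [8B, align 2] → 18
@18: crc [28B, align 2] → 46
@46: mtime [1B, align 1] → 47
@47: version [1B, align 1] → 48
@48: n_entries [8B, align 2] → 56
@56: reserved [1B, align 1] → 57
+1 pad (align 2)
@58: attrs [36B, align 2] → 94
@94: blocks [2B, align 2] → 96
size 96, align 2

96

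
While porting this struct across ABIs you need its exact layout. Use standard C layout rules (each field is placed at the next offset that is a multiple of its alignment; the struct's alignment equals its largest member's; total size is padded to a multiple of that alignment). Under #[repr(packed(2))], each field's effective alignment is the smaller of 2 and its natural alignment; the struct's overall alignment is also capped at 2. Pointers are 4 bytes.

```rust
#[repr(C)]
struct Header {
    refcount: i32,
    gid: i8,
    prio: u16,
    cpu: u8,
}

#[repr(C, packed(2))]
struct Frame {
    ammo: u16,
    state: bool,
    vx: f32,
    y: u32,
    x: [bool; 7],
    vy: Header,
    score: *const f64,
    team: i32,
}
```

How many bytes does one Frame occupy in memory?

Header: refcount at 0 (size 4, align 4) → ends 4; gid at 4 (size 1, align 1) → ends 5; pad 1 to align 2 for prio; prio at 6 (size 2, align 2) → ends 8; cpu at 8 (size 1, align 1) → ends 9; tail pad 3 to reach multiple of 4; total 12 bytes, alignment 4
ammo at 0 (size 2, align 2) → ends 2
state at 2 (size 1, align 1) → ends 3
pad 1 to align 2 for vx
vx at 4 (size 4, align 2) → ends 8
y at 8 (size 4, align 2) → ends 12
x at 12 (size 7, align 1) → ends 19
pad 1 to align 2 for vy
vy at 20 (size 12, align 2) → ends 32
score at 32 (size 4, align 2) → ends 36
team at 36 (size 4, align 2) → ends 40
total 40 bytes, alignment 2

40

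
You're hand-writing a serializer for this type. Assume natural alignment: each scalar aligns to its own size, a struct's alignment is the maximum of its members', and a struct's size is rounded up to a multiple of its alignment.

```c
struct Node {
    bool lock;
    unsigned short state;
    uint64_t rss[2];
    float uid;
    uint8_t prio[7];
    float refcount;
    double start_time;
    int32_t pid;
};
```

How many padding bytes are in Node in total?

10

0..1  lock  (1B, 1-aligned)
1..2  -- padding (1B)
2..4  state  (2B, 2-aligned)
4..8  -- padding (4B)
8..24  rss  (16B, 8-aligned)
24..28  uid  (4B, 4-aligned)
28..35  prio  (7B, 1-aligned)
35..36  -- padding (1B)
36..40  refcount  (4B, 4-aligned)
40..48  start_time  (8B, 8-aligned)
48..52  pid  (4B, 4-aligned)
52..56  -- tail padding (4B)
sizeof = 56, alignof = 8
data bytes 46, size 56 → padding 10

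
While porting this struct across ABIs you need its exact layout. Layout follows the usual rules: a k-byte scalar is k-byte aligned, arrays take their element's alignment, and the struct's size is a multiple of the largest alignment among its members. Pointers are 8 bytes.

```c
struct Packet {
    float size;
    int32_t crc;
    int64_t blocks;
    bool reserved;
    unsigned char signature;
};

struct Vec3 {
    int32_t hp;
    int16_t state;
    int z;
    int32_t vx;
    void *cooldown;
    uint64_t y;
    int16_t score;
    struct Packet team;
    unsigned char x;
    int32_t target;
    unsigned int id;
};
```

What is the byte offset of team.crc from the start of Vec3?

44

Packet: size at 0 (size 4, align 4) → ends 4; crc at 4 (size 4, align 4) → ends 8; blocks at 8 (size 8, align 8) → ends 16; reserved at 16 (size 1, align 1) → ends 17; signature at 17 (size 1, align 1) → ends 18; tail pad 6 to reach multiple of 8; total 24 bytes, alignment 8
hp at 0 (size 4, align 4) → ends 4
state at 4 (size 2, align 2) → ends 6
pad 2 to align 4 for z
z at 8 (size 4, align 4) → ends 12
vx at 12 (size 4, align 4) → ends 16
cooldown at 16 (size 8, align 8) → ends 24
y at 24 (size 8, align 8) → ends 32
score at 32 (size 2, align 2) → ends 34
pad 6 to align 8 for team
team at 40 (size 24, align 8) → ends 64
within Packet: crc at 4
40 + 4 = 44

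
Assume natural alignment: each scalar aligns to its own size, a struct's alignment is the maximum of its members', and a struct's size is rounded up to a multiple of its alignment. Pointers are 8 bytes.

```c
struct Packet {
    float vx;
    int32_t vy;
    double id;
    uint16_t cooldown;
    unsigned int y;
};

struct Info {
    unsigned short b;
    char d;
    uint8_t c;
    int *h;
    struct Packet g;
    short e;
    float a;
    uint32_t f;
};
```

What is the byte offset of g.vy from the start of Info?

20

Packet: @0: vx [4B, align 4] → 4; @4: vy [4B, align 4] → 8; @8: id [8B, align 8] → 16; @16: cooldown [2B, align 2] → 18; +2 pad (align 4); @20: y [4B, align 4] → 24; size 24, align 8
@0: b [2B, align 2] → 2
@2: d [1B, align 1] → 3
@3: c [1B, align 1] → 4
+4 pad (align 8)
@8: h [8B, align 8] → 16
@16: g [24B, align 8] → 40
within Packet: vy at 4
16 + 4 = 20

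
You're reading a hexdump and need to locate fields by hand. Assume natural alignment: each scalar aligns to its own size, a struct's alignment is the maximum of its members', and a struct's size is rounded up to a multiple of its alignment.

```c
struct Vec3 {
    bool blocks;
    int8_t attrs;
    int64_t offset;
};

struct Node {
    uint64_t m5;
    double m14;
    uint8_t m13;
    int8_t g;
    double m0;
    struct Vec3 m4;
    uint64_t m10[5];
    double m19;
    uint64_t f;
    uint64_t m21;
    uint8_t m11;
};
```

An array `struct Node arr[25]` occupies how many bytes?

3000

Vec3: 0..1  blocks  (1B, 1-aligned); 1..2  attrs  (1B, 1-aligned); 2..8  -- padding (6B); 8..16  offset  (8B, 8-aligned); sizeof = 16, alignof = 8
0..8  m5  (8B, 8-aligned)
8..16  m14  (8B, 8-aligned)
16..17  m13  (1B, 1-aligned)
17..18  g  (1B, 1-aligned)
18..24  -- padding (6B)
24..32  m0  (8B, 8-aligned)
32..48  m4  (16B, 8-aligned)
48..88  m10  (40B, 8-aligned)
88..96  m19  (8B, 8-aligned)
96..104  f  (8B, 8-aligned)
104..112  m21  (8B, 8-aligned)
112..113  m11  (1B, 1-aligned)
113..120  -- tail padding (7B)
sizeof = 120, alignof = 8
array of 25: 25 × 120 = 3000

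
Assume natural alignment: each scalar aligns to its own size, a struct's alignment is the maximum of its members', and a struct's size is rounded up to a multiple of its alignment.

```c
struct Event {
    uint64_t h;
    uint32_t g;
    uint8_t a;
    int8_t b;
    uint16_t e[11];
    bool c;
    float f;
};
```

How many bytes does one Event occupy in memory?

0..8  h  (8B, 8-aligned)
8..12  g  (4B, 4-aligned)
12..13  a  (1B, 1-aligned)
13..14  b  (1B, 1-aligned)
14..36  e  (22B, 2-aligned)
36..37  c  (1B, 1-aligned)
37..40  -- padding (3B)
40..44  f  (4B, 4-aligned)
44..48  -- tail padding (4B)
sizeof = 48, alignof = 8

48 bytes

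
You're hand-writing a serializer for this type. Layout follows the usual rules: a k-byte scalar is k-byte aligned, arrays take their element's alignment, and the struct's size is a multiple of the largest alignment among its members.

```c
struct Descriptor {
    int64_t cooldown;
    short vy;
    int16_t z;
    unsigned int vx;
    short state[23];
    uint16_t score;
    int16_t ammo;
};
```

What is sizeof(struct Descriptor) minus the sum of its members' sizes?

0..8  cooldown  (8B, 8-aligned)
8..10  vy  (2B, 2-aligned)
10..12  z  (2B, 2-aligned)
12..16  vx  (4B, 4-aligned)
16..62  state  (46B, 2-aligned)
62..64  score  (2B, 2-aligned)
64..66  ammo  (2B, 2-aligned)
66..72  -- tail padding (6B)
sizeof = 72, alignof = 8
data bytes 66, size 72 → padding 6

6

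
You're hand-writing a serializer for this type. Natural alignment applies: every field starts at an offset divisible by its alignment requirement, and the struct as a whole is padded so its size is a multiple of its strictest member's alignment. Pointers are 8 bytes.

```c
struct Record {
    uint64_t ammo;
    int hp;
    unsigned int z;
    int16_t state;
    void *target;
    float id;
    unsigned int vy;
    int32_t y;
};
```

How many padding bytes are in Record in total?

0..8  ammo  (8B, 8-aligned)
8..12  hp  (4B, 4-aligned)
12..16  z  (4B, 4-aligned)
16..18  state  (2B, 2-aligned)
18..24  -- padding (6B)
24..32  target  (8B, 8-aligned)
32..36  id  (4B, 4-aligned)
36..40  vy  (4B, 4-aligned)
40..44  y  (4B, 4-aligned)
44..48  -- tail padding (4B)
sizeof = 48, alignof = 8
data bytes 38, size 48 → padding 10

10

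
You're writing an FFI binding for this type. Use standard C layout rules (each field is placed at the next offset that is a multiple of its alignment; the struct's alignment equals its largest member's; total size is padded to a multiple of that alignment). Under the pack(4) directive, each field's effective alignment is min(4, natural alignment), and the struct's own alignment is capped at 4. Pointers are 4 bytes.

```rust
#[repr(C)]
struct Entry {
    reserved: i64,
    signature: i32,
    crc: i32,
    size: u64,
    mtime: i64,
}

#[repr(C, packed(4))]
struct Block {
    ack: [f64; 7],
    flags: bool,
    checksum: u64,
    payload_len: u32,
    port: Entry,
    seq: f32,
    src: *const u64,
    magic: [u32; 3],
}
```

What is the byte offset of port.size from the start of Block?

88

Entry: 0..8  reserved  (8B, 8-aligned); 8..12  signature  (4B, 4-aligned); 12..16  crc  (4B, 4-aligned); 16..24  size  (8B, 8-aligned); 24..32  mtime  (8B, 8-aligned); sizeof = 32, alignof = 8
0..56  ack  (56B, 4-aligned)
56..57  flags  (1B, 1-aligned)
57..60  -- padding (3B)
60..68  checksum  (8B, 4-aligned)
68..72  payload_len  (4B, 4-aligned)
72..104  port  (32B, 4-aligned)
within Entry: size at 16
72 + 16 = 88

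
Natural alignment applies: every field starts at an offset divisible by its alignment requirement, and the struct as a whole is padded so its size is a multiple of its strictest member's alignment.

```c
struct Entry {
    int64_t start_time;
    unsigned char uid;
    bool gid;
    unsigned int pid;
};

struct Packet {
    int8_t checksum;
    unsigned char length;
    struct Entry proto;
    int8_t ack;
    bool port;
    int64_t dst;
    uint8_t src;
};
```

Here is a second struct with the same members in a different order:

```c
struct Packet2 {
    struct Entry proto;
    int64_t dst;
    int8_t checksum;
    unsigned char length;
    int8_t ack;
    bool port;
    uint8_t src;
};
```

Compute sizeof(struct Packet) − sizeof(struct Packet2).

16

Entry: 0..8  start_time  (8B, 8-aligned); 8..9  uid  (1B, 1-aligned); 9..10  gid  (1B, 1-aligned); 10..12  -- padding (2B); 12..16  pid  (4B, 4-aligned); sizeof = 16, alignof = 8
0..1  checksum  (1B, 1-aligned)
1..2  length  (1B, 1-aligned)
2..8  -- padding (6B)
8..24  proto  (16B, 8-aligned)
24..25  ack  (1B, 1-aligned)
25..26  port  (1B, 1-aligned)
26..32  -- padding (6B)
32..40  dst  (8B, 8-aligned)
40..41  src  (1B, 1-aligned)
41..48  -- tail padding (7B)
sizeof = 48, alignof = 8
— Packet2 —
0..16  proto  (16B, 8-aligned)
16..24  dst  (8B, 8-aligned)
24..25  checksum  (1B, 1-aligned)
25..26  length  (1B, 1-aligned)
26..27  ack  (1B, 1-aligned)
27..28  port  (1B, 1-aligned)
28..29  src  (1B, 1-aligned)
29..32  -- tail padding (3B)
sizeof = 32, alignof = 8
48 − 32 = 16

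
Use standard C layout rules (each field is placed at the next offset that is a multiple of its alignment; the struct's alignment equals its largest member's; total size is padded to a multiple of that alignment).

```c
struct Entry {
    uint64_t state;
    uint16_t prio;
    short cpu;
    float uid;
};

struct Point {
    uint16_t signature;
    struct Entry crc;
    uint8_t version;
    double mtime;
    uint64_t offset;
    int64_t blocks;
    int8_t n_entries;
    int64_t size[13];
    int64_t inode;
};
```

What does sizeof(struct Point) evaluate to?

Entry: state at 0 (size 8, align 8) → ends 8; prio at 8 (size 2, align 2) → ends 10; cpu at 10 (size 2, align 2) → ends 12; uid at 12 (size 4, align 4) → ends 16; total 16 bytes, alignment 8
signature at 0 (size 2, align 2) → ends 2
pad 6 to align 8 for crc
crc at 8 (size 16, align 8) → ends 24
version at 24 (size 1, align 1) → ends 25
pad 7 to align 8 for mtime
mtime at 32 (size 8, align 8) → ends 40
offset at 40 (size 8, align 8) → ends 48
blocks at 48 (size 8, align 8) → ends 56
n_entries at 56 (size 1, align 1) → ends 57
pad 7 to align 8 for size
size at 64 (size 104, align 8) → ends 168
inode at 168 (size 8, align 8) → ends 176
total 176 bytes, alignment 8

176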